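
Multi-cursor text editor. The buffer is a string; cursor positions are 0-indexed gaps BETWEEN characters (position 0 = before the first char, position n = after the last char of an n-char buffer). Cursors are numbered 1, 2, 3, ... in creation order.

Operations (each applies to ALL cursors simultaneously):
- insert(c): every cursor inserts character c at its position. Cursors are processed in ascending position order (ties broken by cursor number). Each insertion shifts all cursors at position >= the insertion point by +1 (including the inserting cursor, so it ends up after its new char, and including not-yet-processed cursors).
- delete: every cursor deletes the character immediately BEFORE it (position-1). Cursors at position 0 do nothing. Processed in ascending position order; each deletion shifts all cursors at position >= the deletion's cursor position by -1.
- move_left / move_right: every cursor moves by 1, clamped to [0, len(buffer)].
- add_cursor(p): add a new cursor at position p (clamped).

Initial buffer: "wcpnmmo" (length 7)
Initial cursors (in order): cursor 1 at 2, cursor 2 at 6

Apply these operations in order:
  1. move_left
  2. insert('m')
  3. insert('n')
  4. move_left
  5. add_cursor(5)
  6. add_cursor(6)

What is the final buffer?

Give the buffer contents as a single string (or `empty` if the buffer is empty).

Answer: wmncpnmmnmo

Derivation:
After op 1 (move_left): buffer="wcpnmmo" (len 7), cursors c1@1 c2@5, authorship .......
After op 2 (insert('m')): buffer="wmcpnmmmo" (len 9), cursors c1@2 c2@7, authorship .1....2..
After op 3 (insert('n')): buffer="wmncpnmmnmo" (len 11), cursors c1@3 c2@9, authorship .11....22..
After op 4 (move_left): buffer="wmncpnmmnmo" (len 11), cursors c1@2 c2@8, authorship .11....22..
After op 5 (add_cursor(5)): buffer="wmncpnmmnmo" (len 11), cursors c1@2 c3@5 c2@8, authorship .11....22..
After op 6 (add_cursor(6)): buffer="wmncpnmmnmo" (len 11), cursors c1@2 c3@5 c4@6 c2@8, authorship .11....22..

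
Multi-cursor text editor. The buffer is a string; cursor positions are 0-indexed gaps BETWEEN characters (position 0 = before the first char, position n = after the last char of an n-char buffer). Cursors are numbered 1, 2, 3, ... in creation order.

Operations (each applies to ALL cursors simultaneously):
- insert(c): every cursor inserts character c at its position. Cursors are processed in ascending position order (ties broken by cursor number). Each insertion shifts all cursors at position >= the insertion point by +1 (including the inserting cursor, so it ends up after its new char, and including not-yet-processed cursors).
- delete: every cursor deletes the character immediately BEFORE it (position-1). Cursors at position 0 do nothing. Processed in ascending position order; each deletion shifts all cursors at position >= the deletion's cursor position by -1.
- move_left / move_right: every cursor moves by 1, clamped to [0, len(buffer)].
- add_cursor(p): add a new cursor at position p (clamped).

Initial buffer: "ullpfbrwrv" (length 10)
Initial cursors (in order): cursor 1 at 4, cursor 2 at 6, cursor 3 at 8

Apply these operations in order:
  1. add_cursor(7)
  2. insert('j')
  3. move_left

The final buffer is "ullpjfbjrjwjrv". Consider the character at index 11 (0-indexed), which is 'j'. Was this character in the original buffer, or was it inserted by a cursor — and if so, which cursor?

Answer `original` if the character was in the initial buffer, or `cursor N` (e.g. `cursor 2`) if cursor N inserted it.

After op 1 (add_cursor(7)): buffer="ullpfbrwrv" (len 10), cursors c1@4 c2@6 c4@7 c3@8, authorship ..........
After op 2 (insert('j')): buffer="ullpjfbjrjwjrv" (len 14), cursors c1@5 c2@8 c4@10 c3@12, authorship ....1..2.4.3..
After op 3 (move_left): buffer="ullpjfbjrjwjrv" (len 14), cursors c1@4 c2@7 c4@9 c3@11, authorship ....1..2.4.3..
Authorship (.=original, N=cursor N): . . . . 1 . . 2 . 4 . 3 . .
Index 11: author = 3

Answer: cursor 3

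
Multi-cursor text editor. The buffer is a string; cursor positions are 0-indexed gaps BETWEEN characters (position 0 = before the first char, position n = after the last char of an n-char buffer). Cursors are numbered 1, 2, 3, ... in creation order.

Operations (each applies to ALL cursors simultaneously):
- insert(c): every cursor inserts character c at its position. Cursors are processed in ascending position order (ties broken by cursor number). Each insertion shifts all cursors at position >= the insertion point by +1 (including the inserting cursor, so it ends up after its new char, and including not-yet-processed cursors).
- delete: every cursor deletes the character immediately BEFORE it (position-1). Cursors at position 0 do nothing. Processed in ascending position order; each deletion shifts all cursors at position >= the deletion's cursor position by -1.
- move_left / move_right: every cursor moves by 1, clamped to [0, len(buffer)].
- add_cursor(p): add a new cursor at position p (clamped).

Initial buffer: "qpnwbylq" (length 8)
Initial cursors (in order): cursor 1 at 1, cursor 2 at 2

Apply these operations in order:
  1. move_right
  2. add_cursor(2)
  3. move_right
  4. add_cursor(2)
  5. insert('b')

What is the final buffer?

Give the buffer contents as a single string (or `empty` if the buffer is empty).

After op 1 (move_right): buffer="qpnwbylq" (len 8), cursors c1@2 c2@3, authorship ........
After op 2 (add_cursor(2)): buffer="qpnwbylq" (len 8), cursors c1@2 c3@2 c2@3, authorship ........
After op 3 (move_right): buffer="qpnwbylq" (len 8), cursors c1@3 c3@3 c2@4, authorship ........
After op 4 (add_cursor(2)): buffer="qpnwbylq" (len 8), cursors c4@2 c1@3 c3@3 c2@4, authorship ........
After op 5 (insert('b')): buffer="qpbnbbwbbylq" (len 12), cursors c4@3 c1@6 c3@6 c2@8, authorship ..4.13.2....

Answer: qpbnbbwbbylq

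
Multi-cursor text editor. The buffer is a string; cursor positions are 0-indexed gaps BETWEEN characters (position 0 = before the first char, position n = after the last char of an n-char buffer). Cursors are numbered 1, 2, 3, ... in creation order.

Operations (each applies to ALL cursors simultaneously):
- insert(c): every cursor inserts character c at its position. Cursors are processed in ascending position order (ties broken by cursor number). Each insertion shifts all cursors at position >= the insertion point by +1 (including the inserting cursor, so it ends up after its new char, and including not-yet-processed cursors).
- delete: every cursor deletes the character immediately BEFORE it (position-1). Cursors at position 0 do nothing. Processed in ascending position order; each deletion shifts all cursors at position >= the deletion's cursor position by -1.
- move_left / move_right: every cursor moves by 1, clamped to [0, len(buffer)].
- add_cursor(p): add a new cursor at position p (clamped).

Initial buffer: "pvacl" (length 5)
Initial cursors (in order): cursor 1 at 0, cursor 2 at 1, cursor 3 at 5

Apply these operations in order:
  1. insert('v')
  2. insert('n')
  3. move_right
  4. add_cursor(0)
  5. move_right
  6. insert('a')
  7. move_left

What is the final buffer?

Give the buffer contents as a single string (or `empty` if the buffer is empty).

After op 1 (insert('v')): buffer="vpvvaclv" (len 8), cursors c1@1 c2@3 c3@8, authorship 1.2....3
After op 2 (insert('n')): buffer="vnpvnvaclvn" (len 11), cursors c1@2 c2@5 c3@11, authorship 11.22....33
After op 3 (move_right): buffer="vnpvnvaclvn" (len 11), cursors c1@3 c2@6 c3@11, authorship 11.22....33
After op 4 (add_cursor(0)): buffer="vnpvnvaclvn" (len 11), cursors c4@0 c1@3 c2@6 c3@11, authorship 11.22....33
After op 5 (move_right): buffer="vnpvnvaclvn" (len 11), cursors c4@1 c1@4 c2@7 c3@11, authorship 11.22....33
After op 6 (insert('a')): buffer="vanpvanvaaclvna" (len 15), cursors c4@2 c1@6 c2@10 c3@15, authorship 141.212..2..333
After op 7 (move_left): buffer="vanpvanvaaclvna" (len 15), cursors c4@1 c1@5 c2@9 c3@14, authorship 141.212..2..333

Answer: vanpvanvaaclvna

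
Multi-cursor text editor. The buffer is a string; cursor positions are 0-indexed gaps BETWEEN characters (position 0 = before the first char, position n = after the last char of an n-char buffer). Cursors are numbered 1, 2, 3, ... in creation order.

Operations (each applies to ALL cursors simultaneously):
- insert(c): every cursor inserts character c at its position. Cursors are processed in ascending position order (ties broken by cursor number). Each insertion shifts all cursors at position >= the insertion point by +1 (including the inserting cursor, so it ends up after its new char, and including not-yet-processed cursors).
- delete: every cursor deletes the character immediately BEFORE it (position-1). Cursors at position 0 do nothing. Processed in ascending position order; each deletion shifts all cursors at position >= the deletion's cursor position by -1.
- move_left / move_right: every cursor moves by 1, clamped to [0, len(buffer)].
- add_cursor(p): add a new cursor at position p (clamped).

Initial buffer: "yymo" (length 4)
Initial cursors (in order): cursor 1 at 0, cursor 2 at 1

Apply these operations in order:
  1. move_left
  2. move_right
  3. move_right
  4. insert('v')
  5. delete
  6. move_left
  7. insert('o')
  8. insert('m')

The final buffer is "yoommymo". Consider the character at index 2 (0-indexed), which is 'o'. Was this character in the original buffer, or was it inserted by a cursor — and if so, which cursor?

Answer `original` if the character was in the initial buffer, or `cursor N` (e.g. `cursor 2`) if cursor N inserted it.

After op 1 (move_left): buffer="yymo" (len 4), cursors c1@0 c2@0, authorship ....
After op 2 (move_right): buffer="yymo" (len 4), cursors c1@1 c2@1, authorship ....
After op 3 (move_right): buffer="yymo" (len 4), cursors c1@2 c2@2, authorship ....
After op 4 (insert('v')): buffer="yyvvmo" (len 6), cursors c1@4 c2@4, authorship ..12..
After op 5 (delete): buffer="yymo" (len 4), cursors c1@2 c2@2, authorship ....
After op 6 (move_left): buffer="yymo" (len 4), cursors c1@1 c2@1, authorship ....
After op 7 (insert('o')): buffer="yooymo" (len 6), cursors c1@3 c2@3, authorship .12...
After op 8 (insert('m')): buffer="yoommymo" (len 8), cursors c1@5 c2@5, authorship .1212...
Authorship (.=original, N=cursor N): . 1 2 1 2 . . .
Index 2: author = 2

Answer: cursor 2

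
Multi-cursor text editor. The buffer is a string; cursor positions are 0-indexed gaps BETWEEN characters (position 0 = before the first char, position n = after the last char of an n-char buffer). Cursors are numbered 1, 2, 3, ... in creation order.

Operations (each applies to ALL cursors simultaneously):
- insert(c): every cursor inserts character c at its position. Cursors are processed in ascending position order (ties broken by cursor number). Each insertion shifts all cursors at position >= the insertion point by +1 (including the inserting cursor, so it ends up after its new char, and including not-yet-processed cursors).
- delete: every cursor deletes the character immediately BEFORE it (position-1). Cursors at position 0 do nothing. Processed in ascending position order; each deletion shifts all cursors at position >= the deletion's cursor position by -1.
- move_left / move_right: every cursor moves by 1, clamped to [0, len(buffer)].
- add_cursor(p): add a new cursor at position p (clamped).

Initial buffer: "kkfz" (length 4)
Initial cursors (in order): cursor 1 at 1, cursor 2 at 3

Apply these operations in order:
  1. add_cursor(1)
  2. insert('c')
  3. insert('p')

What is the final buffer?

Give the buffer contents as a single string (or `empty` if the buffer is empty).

Answer: kccppkfcpz

Derivation:
After op 1 (add_cursor(1)): buffer="kkfz" (len 4), cursors c1@1 c3@1 c2@3, authorship ....
After op 2 (insert('c')): buffer="kcckfcz" (len 7), cursors c1@3 c3@3 c2@6, authorship .13..2.
After op 3 (insert('p')): buffer="kccppkfcpz" (len 10), cursors c1@5 c3@5 c2@9, authorship .1313..22.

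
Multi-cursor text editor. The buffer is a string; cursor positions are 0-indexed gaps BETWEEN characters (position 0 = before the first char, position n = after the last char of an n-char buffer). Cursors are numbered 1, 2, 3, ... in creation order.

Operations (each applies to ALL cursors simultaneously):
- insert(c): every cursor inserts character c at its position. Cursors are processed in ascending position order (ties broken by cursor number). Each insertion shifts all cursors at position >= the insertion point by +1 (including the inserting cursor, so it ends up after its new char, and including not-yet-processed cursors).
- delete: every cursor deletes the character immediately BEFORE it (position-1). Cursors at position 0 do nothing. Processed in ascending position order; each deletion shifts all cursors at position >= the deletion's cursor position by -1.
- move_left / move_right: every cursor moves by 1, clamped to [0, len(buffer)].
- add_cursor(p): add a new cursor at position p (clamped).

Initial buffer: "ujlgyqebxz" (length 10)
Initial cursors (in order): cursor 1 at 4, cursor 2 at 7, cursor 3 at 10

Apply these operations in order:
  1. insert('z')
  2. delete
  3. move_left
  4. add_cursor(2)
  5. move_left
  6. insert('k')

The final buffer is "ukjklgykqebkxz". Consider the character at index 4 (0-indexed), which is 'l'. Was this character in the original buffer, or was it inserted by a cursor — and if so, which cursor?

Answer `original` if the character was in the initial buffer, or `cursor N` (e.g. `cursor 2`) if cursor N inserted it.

Answer: original

Derivation:
After op 1 (insert('z')): buffer="ujlgzyqezbxzz" (len 13), cursors c1@5 c2@9 c3@13, authorship ....1...2...3
After op 2 (delete): buffer="ujlgyqebxz" (len 10), cursors c1@4 c2@7 c3@10, authorship ..........
After op 3 (move_left): buffer="ujlgyqebxz" (len 10), cursors c1@3 c2@6 c3@9, authorship ..........
After op 4 (add_cursor(2)): buffer="ujlgyqebxz" (len 10), cursors c4@2 c1@3 c2@6 c3@9, authorship ..........
After op 5 (move_left): buffer="ujlgyqebxz" (len 10), cursors c4@1 c1@2 c2@5 c3@8, authorship ..........
After op 6 (insert('k')): buffer="ukjklgykqebkxz" (len 14), cursors c4@2 c1@4 c2@8 c3@12, authorship .4.1...2...3..
Authorship (.=original, N=cursor N): . 4 . 1 . . . 2 . . . 3 . .
Index 4: author = original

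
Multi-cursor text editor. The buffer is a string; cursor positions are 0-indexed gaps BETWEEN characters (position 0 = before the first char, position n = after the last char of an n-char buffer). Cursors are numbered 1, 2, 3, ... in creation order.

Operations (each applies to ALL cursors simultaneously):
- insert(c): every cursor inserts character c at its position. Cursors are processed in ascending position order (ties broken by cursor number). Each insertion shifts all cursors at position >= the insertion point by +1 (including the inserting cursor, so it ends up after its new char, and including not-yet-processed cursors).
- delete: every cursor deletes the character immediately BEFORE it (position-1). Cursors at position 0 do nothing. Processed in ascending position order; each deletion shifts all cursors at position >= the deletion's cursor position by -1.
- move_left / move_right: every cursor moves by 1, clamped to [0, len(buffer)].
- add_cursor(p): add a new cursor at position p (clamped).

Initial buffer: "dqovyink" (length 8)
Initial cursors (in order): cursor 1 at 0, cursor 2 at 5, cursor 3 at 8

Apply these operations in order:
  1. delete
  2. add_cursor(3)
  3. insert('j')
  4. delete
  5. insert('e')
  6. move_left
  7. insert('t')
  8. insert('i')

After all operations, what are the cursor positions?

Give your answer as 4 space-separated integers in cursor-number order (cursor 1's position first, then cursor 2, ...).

Answer: 2 12 17 8

Derivation:
After op 1 (delete): buffer="dqovin" (len 6), cursors c1@0 c2@4 c3@6, authorship ......
After op 2 (add_cursor(3)): buffer="dqovin" (len 6), cursors c1@0 c4@3 c2@4 c3@6, authorship ......
After op 3 (insert('j')): buffer="jdqojvjinj" (len 10), cursors c1@1 c4@5 c2@7 c3@10, authorship 1...4.2..3
After op 4 (delete): buffer="dqovin" (len 6), cursors c1@0 c4@3 c2@4 c3@6, authorship ......
After op 5 (insert('e')): buffer="edqoeveine" (len 10), cursors c1@1 c4@5 c2@7 c3@10, authorship 1...4.2..3
After op 6 (move_left): buffer="edqoeveine" (len 10), cursors c1@0 c4@4 c2@6 c3@9, authorship 1...4.2..3
After op 7 (insert('t')): buffer="tedqotevteinte" (len 14), cursors c1@1 c4@6 c2@9 c3@13, authorship 11...44.22..33
After op 8 (insert('i')): buffer="tiedqotievtieintie" (len 18), cursors c1@2 c4@8 c2@12 c3@17, authorship 111...444.222..333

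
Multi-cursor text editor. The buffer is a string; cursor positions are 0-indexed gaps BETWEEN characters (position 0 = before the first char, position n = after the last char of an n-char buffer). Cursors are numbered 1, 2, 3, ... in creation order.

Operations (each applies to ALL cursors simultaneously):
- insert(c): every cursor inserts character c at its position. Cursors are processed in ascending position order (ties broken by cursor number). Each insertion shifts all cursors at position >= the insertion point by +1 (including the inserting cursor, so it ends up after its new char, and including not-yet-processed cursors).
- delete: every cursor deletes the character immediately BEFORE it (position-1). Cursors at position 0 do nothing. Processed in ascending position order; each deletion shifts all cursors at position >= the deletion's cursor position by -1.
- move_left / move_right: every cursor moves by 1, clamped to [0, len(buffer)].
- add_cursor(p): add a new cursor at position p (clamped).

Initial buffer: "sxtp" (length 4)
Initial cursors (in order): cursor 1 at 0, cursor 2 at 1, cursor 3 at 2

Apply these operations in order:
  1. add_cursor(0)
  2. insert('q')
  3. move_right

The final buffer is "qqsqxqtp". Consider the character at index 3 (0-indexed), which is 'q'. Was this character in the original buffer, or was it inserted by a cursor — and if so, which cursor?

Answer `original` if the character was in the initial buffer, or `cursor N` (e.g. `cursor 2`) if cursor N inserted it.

After op 1 (add_cursor(0)): buffer="sxtp" (len 4), cursors c1@0 c4@0 c2@1 c3@2, authorship ....
After op 2 (insert('q')): buffer="qqsqxqtp" (len 8), cursors c1@2 c4@2 c2@4 c3@6, authorship 14.2.3..
After op 3 (move_right): buffer="qqsqxqtp" (len 8), cursors c1@3 c4@3 c2@5 c3@7, authorship 14.2.3..
Authorship (.=original, N=cursor N): 1 4 . 2 . 3 . .
Index 3: author = 2

Answer: cursor 2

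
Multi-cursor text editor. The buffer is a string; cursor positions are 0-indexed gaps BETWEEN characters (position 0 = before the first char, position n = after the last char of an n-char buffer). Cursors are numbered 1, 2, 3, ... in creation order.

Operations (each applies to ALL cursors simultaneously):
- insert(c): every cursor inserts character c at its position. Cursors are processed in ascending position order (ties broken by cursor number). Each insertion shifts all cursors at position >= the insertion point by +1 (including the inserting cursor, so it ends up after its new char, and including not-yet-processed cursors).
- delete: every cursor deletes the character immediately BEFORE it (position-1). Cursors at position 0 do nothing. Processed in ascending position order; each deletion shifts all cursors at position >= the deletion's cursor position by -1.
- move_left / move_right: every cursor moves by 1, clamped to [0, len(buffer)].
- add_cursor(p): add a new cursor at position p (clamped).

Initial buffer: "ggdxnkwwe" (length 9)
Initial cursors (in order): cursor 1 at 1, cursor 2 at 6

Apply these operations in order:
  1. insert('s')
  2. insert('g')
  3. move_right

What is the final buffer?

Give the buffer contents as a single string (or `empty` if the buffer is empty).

After op 1 (insert('s')): buffer="gsgdxnkswwe" (len 11), cursors c1@2 c2@8, authorship .1.....2...
After op 2 (insert('g')): buffer="gsggdxnksgwwe" (len 13), cursors c1@3 c2@10, authorship .11.....22...
After op 3 (move_right): buffer="gsggdxnksgwwe" (len 13), cursors c1@4 c2@11, authorship .11.....22...

Answer: gsggdxnksgwwe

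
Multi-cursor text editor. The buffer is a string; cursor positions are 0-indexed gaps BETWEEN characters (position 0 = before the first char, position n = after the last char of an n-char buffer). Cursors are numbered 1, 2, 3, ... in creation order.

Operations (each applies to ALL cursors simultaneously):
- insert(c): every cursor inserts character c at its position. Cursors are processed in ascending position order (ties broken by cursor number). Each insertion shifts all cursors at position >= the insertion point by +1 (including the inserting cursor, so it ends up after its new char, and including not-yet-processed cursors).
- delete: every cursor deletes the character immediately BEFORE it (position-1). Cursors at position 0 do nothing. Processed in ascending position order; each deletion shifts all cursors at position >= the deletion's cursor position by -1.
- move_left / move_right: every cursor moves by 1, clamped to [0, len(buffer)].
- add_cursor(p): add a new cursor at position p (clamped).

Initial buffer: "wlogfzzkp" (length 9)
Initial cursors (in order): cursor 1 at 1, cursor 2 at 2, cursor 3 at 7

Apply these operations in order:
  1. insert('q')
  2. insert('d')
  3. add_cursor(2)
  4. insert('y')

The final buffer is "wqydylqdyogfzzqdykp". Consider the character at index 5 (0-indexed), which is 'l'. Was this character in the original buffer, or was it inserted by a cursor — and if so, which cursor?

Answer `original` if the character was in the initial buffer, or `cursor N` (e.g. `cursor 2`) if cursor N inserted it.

Answer: original

Derivation:
After op 1 (insert('q')): buffer="wqlqogfzzqkp" (len 12), cursors c1@2 c2@4 c3@10, authorship .1.2.....3..
After op 2 (insert('d')): buffer="wqdlqdogfzzqdkp" (len 15), cursors c1@3 c2@6 c3@13, authorship .11.22.....33..
After op 3 (add_cursor(2)): buffer="wqdlqdogfzzqdkp" (len 15), cursors c4@2 c1@3 c2@6 c3@13, authorship .11.22.....33..
After op 4 (insert('y')): buffer="wqydylqdyogfzzqdykp" (len 19), cursors c4@3 c1@5 c2@9 c3@17, authorship .1411.222.....333..
Authorship (.=original, N=cursor N): . 1 4 1 1 . 2 2 2 . . . . . 3 3 3 . .
Index 5: author = original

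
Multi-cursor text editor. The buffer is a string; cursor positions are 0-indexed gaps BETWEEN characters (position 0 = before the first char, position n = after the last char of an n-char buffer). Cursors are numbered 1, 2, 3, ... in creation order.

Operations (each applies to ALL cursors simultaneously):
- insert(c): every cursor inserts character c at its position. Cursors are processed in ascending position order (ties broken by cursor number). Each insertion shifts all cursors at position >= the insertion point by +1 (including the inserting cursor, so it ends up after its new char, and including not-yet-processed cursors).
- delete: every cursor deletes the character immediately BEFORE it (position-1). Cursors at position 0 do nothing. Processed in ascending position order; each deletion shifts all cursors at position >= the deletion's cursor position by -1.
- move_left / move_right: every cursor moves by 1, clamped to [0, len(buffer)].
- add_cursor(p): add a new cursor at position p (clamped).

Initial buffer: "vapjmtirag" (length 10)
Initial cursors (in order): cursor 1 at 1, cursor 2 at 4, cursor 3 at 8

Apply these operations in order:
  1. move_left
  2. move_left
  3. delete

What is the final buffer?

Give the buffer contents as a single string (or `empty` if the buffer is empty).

Answer: vpjmirag

Derivation:
After op 1 (move_left): buffer="vapjmtirag" (len 10), cursors c1@0 c2@3 c3@7, authorship ..........
After op 2 (move_left): buffer="vapjmtirag" (len 10), cursors c1@0 c2@2 c3@6, authorship ..........
After op 3 (delete): buffer="vpjmirag" (len 8), cursors c1@0 c2@1 c3@4, authorship ........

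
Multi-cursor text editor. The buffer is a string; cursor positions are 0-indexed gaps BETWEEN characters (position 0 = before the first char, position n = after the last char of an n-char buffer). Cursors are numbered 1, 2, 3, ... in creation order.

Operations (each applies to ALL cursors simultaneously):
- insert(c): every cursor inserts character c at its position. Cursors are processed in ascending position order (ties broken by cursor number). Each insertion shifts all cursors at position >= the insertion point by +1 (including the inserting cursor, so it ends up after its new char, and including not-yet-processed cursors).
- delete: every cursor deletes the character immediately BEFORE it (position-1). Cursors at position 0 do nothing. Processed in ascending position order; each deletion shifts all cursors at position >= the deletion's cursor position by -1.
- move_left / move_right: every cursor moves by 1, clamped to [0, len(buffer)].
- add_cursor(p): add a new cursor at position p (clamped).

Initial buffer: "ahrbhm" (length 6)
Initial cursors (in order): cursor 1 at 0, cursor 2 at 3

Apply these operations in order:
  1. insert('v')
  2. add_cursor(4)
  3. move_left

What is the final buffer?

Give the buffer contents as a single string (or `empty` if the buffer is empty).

Answer: vahrvbhm

Derivation:
After op 1 (insert('v')): buffer="vahrvbhm" (len 8), cursors c1@1 c2@5, authorship 1...2...
After op 2 (add_cursor(4)): buffer="vahrvbhm" (len 8), cursors c1@1 c3@4 c2@5, authorship 1...2...
After op 3 (move_left): buffer="vahrvbhm" (len 8), cursors c1@0 c3@3 c2@4, authorship 1...2...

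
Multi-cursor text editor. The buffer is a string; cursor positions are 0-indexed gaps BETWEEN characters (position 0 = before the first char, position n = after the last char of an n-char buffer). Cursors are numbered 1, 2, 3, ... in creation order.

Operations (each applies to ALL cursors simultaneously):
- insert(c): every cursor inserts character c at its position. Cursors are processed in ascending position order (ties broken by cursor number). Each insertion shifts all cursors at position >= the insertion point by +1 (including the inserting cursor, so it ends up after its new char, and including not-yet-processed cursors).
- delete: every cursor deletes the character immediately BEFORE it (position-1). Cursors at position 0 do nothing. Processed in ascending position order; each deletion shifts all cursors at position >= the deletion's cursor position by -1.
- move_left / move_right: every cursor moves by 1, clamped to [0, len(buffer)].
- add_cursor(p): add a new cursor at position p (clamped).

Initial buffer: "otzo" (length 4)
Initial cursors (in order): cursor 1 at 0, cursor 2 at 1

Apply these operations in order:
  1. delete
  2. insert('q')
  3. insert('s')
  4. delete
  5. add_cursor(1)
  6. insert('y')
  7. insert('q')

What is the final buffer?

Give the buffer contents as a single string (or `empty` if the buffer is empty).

After op 1 (delete): buffer="tzo" (len 3), cursors c1@0 c2@0, authorship ...
After op 2 (insert('q')): buffer="qqtzo" (len 5), cursors c1@2 c2@2, authorship 12...
After op 3 (insert('s')): buffer="qqsstzo" (len 7), cursors c1@4 c2@4, authorship 1212...
After op 4 (delete): buffer="qqtzo" (len 5), cursors c1@2 c2@2, authorship 12...
After op 5 (add_cursor(1)): buffer="qqtzo" (len 5), cursors c3@1 c1@2 c2@2, authorship 12...
After op 6 (insert('y')): buffer="qyqyytzo" (len 8), cursors c3@2 c1@5 c2@5, authorship 13212...
After op 7 (insert('q')): buffer="qyqqyyqqtzo" (len 11), cursors c3@3 c1@8 c2@8, authorship 13321212...

Answer: qyqqyyqqtzo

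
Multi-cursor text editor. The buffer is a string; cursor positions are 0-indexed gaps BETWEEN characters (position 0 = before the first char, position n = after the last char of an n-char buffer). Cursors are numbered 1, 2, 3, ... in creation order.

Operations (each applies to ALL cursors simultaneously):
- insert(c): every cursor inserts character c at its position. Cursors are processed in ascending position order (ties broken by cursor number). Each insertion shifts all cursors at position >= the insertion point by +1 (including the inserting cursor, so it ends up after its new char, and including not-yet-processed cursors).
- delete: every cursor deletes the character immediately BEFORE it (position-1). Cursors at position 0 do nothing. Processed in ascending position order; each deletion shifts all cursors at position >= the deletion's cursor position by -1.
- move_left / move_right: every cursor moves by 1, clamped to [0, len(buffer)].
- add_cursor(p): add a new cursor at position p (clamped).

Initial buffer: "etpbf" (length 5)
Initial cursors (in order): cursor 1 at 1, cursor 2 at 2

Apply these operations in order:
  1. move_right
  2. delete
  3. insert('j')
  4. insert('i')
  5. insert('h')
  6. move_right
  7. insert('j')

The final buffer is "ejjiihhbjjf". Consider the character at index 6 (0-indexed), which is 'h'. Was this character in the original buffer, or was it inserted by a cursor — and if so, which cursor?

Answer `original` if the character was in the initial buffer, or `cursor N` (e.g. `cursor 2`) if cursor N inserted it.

Answer: cursor 2

Derivation:
After op 1 (move_right): buffer="etpbf" (len 5), cursors c1@2 c2@3, authorship .....
After op 2 (delete): buffer="ebf" (len 3), cursors c1@1 c2@1, authorship ...
After op 3 (insert('j')): buffer="ejjbf" (len 5), cursors c1@3 c2@3, authorship .12..
After op 4 (insert('i')): buffer="ejjiibf" (len 7), cursors c1@5 c2@5, authorship .1212..
After op 5 (insert('h')): buffer="ejjiihhbf" (len 9), cursors c1@7 c2@7, authorship .121212..
After op 6 (move_right): buffer="ejjiihhbf" (len 9), cursors c1@8 c2@8, authorship .121212..
After op 7 (insert('j')): buffer="ejjiihhbjjf" (len 11), cursors c1@10 c2@10, authorship .121212.12.
Authorship (.=original, N=cursor N): . 1 2 1 2 1 2 . 1 2 .
Index 6: author = 2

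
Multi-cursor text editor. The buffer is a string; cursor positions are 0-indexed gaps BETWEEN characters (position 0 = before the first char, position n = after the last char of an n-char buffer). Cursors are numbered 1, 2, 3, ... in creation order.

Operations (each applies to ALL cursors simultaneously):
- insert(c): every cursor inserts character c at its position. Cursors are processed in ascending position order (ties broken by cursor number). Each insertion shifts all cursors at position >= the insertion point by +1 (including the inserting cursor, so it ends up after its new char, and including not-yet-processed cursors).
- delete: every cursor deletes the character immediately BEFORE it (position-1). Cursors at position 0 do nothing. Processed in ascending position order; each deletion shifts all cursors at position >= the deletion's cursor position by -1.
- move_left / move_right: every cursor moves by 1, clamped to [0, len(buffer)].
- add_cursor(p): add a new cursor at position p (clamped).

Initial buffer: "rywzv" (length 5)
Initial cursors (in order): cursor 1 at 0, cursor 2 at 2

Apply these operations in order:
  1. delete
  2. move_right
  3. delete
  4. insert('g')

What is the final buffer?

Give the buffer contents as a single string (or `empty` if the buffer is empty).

After op 1 (delete): buffer="rwzv" (len 4), cursors c1@0 c2@1, authorship ....
After op 2 (move_right): buffer="rwzv" (len 4), cursors c1@1 c2@2, authorship ....
After op 3 (delete): buffer="zv" (len 2), cursors c1@0 c2@0, authorship ..
After op 4 (insert('g')): buffer="ggzv" (len 4), cursors c1@2 c2@2, authorship 12..

Answer: ggzv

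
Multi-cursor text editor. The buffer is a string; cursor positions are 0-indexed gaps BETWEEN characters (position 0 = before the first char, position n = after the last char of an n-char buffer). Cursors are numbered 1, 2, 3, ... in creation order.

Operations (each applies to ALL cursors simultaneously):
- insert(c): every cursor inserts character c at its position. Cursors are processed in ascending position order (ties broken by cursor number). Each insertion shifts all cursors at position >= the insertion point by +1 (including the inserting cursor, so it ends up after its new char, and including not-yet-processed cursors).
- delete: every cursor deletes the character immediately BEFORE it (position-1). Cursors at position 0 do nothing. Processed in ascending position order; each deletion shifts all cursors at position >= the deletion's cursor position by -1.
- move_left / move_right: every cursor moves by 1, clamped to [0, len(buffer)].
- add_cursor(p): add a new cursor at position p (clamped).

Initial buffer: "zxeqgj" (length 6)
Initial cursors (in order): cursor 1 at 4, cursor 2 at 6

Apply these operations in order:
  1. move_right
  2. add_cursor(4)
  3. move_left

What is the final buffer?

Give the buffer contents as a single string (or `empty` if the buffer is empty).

After op 1 (move_right): buffer="zxeqgj" (len 6), cursors c1@5 c2@6, authorship ......
After op 2 (add_cursor(4)): buffer="zxeqgj" (len 6), cursors c3@4 c1@5 c2@6, authorship ......
After op 3 (move_left): buffer="zxeqgj" (len 6), cursors c3@3 c1@4 c2@5, authorship ......

Answer: zxeqgj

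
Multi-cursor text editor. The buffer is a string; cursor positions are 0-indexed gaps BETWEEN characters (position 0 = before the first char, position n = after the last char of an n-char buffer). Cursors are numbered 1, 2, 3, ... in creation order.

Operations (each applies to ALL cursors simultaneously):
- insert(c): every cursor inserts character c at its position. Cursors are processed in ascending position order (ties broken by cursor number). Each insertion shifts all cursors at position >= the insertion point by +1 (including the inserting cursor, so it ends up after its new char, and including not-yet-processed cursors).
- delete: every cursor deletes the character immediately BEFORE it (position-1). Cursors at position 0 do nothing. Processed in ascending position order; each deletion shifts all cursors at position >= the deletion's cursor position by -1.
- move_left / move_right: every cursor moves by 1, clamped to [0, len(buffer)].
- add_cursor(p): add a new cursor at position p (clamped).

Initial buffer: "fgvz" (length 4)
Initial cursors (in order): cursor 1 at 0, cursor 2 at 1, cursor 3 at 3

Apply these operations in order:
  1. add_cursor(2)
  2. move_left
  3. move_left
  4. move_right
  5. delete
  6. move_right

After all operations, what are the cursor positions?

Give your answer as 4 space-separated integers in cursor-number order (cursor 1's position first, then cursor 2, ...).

After op 1 (add_cursor(2)): buffer="fgvz" (len 4), cursors c1@0 c2@1 c4@2 c3@3, authorship ....
After op 2 (move_left): buffer="fgvz" (len 4), cursors c1@0 c2@0 c4@1 c3@2, authorship ....
After op 3 (move_left): buffer="fgvz" (len 4), cursors c1@0 c2@0 c4@0 c3@1, authorship ....
After op 4 (move_right): buffer="fgvz" (len 4), cursors c1@1 c2@1 c4@1 c3@2, authorship ....
After op 5 (delete): buffer="vz" (len 2), cursors c1@0 c2@0 c3@0 c4@0, authorship ..
After op 6 (move_right): buffer="vz" (len 2), cursors c1@1 c2@1 c3@1 c4@1, authorship ..

Answer: 1 1 1 1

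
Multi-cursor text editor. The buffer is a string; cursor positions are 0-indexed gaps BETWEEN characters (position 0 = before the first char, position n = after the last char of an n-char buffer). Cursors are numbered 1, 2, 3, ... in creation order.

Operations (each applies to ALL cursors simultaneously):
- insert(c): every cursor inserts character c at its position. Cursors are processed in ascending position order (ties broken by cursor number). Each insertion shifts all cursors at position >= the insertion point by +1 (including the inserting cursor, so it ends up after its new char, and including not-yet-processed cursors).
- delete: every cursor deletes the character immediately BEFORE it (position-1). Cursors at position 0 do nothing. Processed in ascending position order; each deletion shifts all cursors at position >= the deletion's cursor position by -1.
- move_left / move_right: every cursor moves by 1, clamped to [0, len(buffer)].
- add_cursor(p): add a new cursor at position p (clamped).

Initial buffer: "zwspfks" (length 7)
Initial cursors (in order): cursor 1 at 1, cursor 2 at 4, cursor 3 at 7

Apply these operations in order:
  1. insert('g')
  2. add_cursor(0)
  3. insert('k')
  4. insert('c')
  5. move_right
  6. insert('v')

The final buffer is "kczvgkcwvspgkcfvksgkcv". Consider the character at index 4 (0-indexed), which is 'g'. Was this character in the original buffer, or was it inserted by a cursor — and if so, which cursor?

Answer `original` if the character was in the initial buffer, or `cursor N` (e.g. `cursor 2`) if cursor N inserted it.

Answer: cursor 1

Derivation:
After op 1 (insert('g')): buffer="zgwspgfksg" (len 10), cursors c1@2 c2@6 c3@10, authorship .1...2...3
After op 2 (add_cursor(0)): buffer="zgwspgfksg" (len 10), cursors c4@0 c1@2 c2@6 c3@10, authorship .1...2...3
After op 3 (insert('k')): buffer="kzgkwspgkfksgk" (len 14), cursors c4@1 c1@4 c2@9 c3@14, authorship 4.11...22...33
After op 4 (insert('c')): buffer="kczgkcwspgkcfksgkc" (len 18), cursors c4@2 c1@6 c2@12 c3@18, authorship 44.111...222...333
After op 5 (move_right): buffer="kczgkcwspgkcfksgkc" (len 18), cursors c4@3 c1@7 c2@13 c3@18, authorship 44.111...222...333
After op 6 (insert('v')): buffer="kczvgkcwvspgkcfvksgkcv" (len 22), cursors c4@4 c1@9 c2@16 c3@22, authorship 44.4111.1..222.2..3333
Authorship (.=original, N=cursor N): 4 4 . 4 1 1 1 . 1 . . 2 2 2 . 2 . . 3 3 3 3
Index 4: author = 1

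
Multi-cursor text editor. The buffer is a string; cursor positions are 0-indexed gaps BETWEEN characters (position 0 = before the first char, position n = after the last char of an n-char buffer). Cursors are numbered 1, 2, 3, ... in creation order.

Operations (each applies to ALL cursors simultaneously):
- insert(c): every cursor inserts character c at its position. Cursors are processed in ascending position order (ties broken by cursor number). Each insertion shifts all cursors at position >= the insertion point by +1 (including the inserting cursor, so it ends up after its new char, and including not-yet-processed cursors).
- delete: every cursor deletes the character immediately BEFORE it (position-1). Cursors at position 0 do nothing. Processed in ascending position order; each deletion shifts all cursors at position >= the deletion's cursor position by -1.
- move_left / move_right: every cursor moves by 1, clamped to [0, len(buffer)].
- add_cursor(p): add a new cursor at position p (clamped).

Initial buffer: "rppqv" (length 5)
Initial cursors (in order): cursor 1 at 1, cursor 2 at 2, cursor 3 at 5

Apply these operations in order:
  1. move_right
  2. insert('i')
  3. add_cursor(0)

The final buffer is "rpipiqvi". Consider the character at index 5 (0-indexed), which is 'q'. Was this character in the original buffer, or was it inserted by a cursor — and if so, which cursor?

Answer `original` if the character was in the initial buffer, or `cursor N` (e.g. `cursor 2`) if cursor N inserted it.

Answer: original

Derivation:
After op 1 (move_right): buffer="rppqv" (len 5), cursors c1@2 c2@3 c3@5, authorship .....
After op 2 (insert('i')): buffer="rpipiqvi" (len 8), cursors c1@3 c2@5 c3@8, authorship ..1.2..3
After op 3 (add_cursor(0)): buffer="rpipiqvi" (len 8), cursors c4@0 c1@3 c2@5 c3@8, authorship ..1.2..3
Authorship (.=original, N=cursor N): . . 1 . 2 . . 3
Index 5: author = original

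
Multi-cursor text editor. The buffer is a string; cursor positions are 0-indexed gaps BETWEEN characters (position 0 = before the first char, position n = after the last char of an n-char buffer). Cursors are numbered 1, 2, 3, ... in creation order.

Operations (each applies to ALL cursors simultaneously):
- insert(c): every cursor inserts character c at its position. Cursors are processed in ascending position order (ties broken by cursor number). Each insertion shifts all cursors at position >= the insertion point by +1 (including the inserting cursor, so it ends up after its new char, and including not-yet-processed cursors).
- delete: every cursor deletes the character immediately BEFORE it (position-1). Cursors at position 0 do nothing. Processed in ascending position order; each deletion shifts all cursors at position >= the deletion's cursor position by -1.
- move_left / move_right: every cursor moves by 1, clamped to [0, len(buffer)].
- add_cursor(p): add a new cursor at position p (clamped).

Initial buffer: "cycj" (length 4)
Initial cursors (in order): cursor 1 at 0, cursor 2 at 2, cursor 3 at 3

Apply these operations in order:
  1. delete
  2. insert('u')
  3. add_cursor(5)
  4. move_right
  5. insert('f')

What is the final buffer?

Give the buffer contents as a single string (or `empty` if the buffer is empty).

After op 1 (delete): buffer="cj" (len 2), cursors c1@0 c2@1 c3@1, authorship ..
After op 2 (insert('u')): buffer="ucuuj" (len 5), cursors c1@1 c2@4 c3@4, authorship 1.23.
After op 3 (add_cursor(5)): buffer="ucuuj" (len 5), cursors c1@1 c2@4 c3@4 c4@5, authorship 1.23.
After op 4 (move_right): buffer="ucuuj" (len 5), cursors c1@2 c2@5 c3@5 c4@5, authorship 1.23.
After op 5 (insert('f')): buffer="ucfuujfff" (len 9), cursors c1@3 c2@9 c3@9 c4@9, authorship 1.123.234

Answer: ucfuujfff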